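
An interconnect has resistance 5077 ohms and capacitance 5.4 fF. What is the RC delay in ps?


Step 1: tau = R * C
Step 2: tau = 5077 * 5.4 fF = 5077 * 5.4e-15 F
Step 3: tau = 2.74158e-11 s = 27.4158 ps

27.4158


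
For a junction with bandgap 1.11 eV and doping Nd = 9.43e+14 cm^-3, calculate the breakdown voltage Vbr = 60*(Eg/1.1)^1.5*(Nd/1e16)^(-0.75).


Step 1: Eg/1.1 = 1.11/1.1 = 1.009091
Step 2: (Eg/1.1)^1.5 = 1.009091^1.5 = 1.013667
Step 3: (Nd/1e16)^(-0.75) = (0.0943)^(-0.75) = 5.876466
Step 4: Vbr = 60 * 1.013667 * 5.876466 = 357.4 V

357.4


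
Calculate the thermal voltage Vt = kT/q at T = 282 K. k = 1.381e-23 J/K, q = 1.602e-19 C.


Step 1: kT = 1.381e-23 * 282 = 3.89442e-21 J
Step 2: Vt = kT/q = 3.89442e-21 / 1.602e-19
Step 3: Vt = 0.02431 V

0.02431


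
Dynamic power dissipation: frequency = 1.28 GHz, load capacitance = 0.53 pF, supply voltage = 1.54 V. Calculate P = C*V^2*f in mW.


Step 1: V^2 = 1.54^2 = 2.3716 V^2
Step 2: P = C*V^2*f = 0.53e-12 F * 2.3716 * 1.28e9 Hz
Step 3: P = 1.60889344e-03 W
Step 4: P = 1.609 mW

1.609


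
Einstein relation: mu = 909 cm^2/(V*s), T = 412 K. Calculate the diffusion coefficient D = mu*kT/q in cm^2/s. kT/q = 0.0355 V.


Step 1: D = mu * (kT/q)
Step 2: D = 909 * 0.0355
Step 3: D = 32.27 cm^2/s

32.27


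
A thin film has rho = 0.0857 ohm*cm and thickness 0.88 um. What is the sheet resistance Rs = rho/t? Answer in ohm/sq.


Step 1: Convert thickness to cm: t = 0.88 um = 8.8000e-05 cm
Step 2: Rs = rho / t = 0.0857 / 8.8000e-05
Step 3: Rs = 973.9 ohm/sq

973.9


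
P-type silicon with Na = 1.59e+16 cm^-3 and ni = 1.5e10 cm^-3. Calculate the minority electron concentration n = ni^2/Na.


Step 1: Majority hole concentration p ≈ Na = 1.59e+16 cm^-3
Step 2: n = ni^2 / Na = (1.5e10)^2 / 1.59e+16
Step 3: n = 1.42e+04 cm^-3

1.42e+04


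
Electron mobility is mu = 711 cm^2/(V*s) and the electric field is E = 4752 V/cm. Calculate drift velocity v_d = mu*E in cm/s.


Step 1: v_d = mu * E
Step 2: v_d = 711 * 4752 = 3378672
Step 3: v_d = 3.38e+06 cm/s

3.38e+06


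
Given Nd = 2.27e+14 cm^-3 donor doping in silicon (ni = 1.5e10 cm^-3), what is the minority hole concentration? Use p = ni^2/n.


Step 1: Since Nd >> ni, n ≈ Nd = 2.27e+14 cm^-3
Step 2: p = ni^2 / n = (1.5e10)^2 / 2.27e+14
Step 3: p = 2.25e20 / 2.27e+14 = 9.91e+05 cm^-3

9.91e+05


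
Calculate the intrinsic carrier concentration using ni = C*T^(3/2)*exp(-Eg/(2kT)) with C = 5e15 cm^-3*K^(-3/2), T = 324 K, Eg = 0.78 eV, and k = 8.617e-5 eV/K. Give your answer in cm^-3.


Step 1: Compute kT = 8.617e-5 * 324 = 0.02791908 eV
Step 2: Exponent = -Eg/(2kT) = -0.78/(2*0.02791908) = -13.96894
Step 3: T^(3/2) = 324^1.5 = 5832.00
Step 4: ni = 5e15 * 5832.00 * exp(-13.96894) = 2.50e+13 cm^-3

2.50e+13


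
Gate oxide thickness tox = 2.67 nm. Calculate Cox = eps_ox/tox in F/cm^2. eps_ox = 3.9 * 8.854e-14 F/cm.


Step 1: eps_ox = 3.9 * 8.854e-14 = 3.45306e-13 F/cm
Step 2: tox in cm = 2.67 nm * 1e-7 = 2.6700e-07 cm
Step 3: Cox = 3.45306e-13 / 2.6700e-07 = 1.29e-06 F/cm^2

1.29e-06


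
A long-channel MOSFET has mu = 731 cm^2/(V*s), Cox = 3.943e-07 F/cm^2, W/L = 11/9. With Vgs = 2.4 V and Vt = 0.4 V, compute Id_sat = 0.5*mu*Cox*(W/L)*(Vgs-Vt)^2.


Step 1: Overdrive voltage Vov = Vgs - Vt = 2.4 - 0.4 = 2.0 V
Step 2: W/L = 11/9 = 1.22222
Step 3: Id = 0.5 * 731 * 3.943e-07 * 1.22222 * 2.0^2
Step 4: Id = 7.05e-04 A

7.05e-04


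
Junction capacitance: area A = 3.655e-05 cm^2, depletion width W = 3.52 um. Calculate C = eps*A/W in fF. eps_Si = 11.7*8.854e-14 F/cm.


Step 1: eps_Si = 11.7 * 8.854e-14 = 1.035918e-12 F/cm
Step 2: W in cm = 3.52 * 1e-4 = 3.52e-04 cm
Step 3: C = 1.035918e-12 * 3.655e-05 / 3.52e-04 = 1.075648e-13 F
Step 4: C = 107.56 fF

107.56


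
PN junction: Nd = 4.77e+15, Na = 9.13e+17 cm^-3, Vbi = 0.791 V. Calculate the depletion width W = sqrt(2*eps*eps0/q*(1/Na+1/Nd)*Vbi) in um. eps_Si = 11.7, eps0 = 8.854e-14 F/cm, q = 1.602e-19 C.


Step 1: 1/Na + 1/Nd = 1/9.13e+17 + 1/4.77e+15 = 2.10739e-16
Step 2: 2*eps*eps0/q = 2*11.7*8.854e-14/1.602e-19 = 1.293281e+07
Step 3: W^2 = 1.293281e+07 * 2.10739e-16 * 0.791 = 2.15583e-09
Step 4: W = sqrt(2.15583e-09) = 4.643e-05 cm = 0.4643 um

0.4643


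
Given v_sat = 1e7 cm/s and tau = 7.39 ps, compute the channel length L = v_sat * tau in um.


Step 1: tau in seconds = 7.39 ps * 1e-12 = 7.3900e-12 s
Step 2: L = v_sat * tau = 1e7 * 7.3900e-12 = 7.3900e-05 cm
Step 3: L in um = 7.3900e-05 * 1e4 = 0.739 um

0.739


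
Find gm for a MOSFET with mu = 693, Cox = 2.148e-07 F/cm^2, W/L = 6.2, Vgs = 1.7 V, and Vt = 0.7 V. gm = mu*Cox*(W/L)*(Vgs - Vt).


Step 1: Vov = Vgs - Vt = 1.7 - 0.7 = 1.0 V
Step 2: gm = mu * Cox * (W/L) * Vov
Step 3: gm = 693 * 2.148e-07 * 6.2 * 1.0 = 9.23e-04 S

9.23e-04


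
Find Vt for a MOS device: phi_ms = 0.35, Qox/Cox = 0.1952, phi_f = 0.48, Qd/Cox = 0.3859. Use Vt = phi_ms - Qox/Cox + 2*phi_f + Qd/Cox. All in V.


Step 1: Vt = phi_ms - Qox/Cox + 2*phi_f + Qd/Cox
Step 2: Vt = 0.35 - 0.1952 + 2*0.48 + 0.3859
Step 3: Vt = 0.35 - 0.1952 + 0.96 + 0.3859
Step 4: Vt = 1.5007 V

1.5007


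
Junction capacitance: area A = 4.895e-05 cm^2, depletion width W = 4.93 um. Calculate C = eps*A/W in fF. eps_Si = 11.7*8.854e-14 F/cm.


Step 1: eps_Si = 11.7 * 8.854e-14 = 1.035918e-12 F/cm
Step 2: W in cm = 4.93 * 1e-4 = 4.93e-04 cm
Step 3: C = 1.035918e-12 * 4.895e-05 / 4.93e-04 = 1.028564e-13 F
Step 4: C = 102.86 fF

102.86


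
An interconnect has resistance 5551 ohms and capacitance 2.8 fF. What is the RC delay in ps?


Step 1: tau = R * C
Step 2: tau = 5551 * 2.8 fF = 5551 * 2.8e-15 F
Step 3: tau = 1.55428e-11 s = 15.5428 ps

15.5428


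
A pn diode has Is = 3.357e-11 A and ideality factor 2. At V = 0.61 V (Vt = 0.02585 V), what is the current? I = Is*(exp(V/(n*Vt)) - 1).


Step 1: V/(n*Vt) = 0.61/(2*0.02585) = 11.7988
Step 2: exp(11.7988) = 1.3309e+05
Step 3: I = 3.357e-11 * (1.3309e+05 - 1) = 4.47e-06 A

4.47e-06


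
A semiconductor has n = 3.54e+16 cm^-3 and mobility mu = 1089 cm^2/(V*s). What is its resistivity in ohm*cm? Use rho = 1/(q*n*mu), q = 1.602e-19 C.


Step 1: sigma = q * n * mu = 1.602e-19 * 3.54e+16 * 1089 = 6.17581e+00 S/cm
Step 2: rho = 1 / sigma = 1 / 6.17581e+00 = 0.1619 ohm*cm

0.1619


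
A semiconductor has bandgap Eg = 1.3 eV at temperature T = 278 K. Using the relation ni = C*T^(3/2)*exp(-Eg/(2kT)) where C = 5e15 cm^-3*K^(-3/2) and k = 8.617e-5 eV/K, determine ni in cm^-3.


Step 1: Compute kT = 8.617e-5 * 278 = 0.02395526 eV
Step 2: Exponent = -Eg/(2kT) = -1.3/(2*0.02395526) = -27.13392
Step 3: T^(3/2) = 278^1.5 = 4635.19
Step 4: ni = 5e15 * 4635.19 * exp(-27.13392) = 3.81e+07 cm^-3

3.81e+07


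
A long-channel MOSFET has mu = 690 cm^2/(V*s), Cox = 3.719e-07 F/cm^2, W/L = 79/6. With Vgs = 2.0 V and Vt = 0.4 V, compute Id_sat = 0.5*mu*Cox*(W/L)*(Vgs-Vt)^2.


Step 1: Overdrive voltage Vov = Vgs - Vt = 2.0 - 0.4 = 1.6 V
Step 2: W/L = 79/6 = 13.1667
Step 3: Id = 0.5 * 690 * 3.719e-07 * 13.1667 * 1.6^2
Step 4: Id = 4.32e-03 A

4.32e-03


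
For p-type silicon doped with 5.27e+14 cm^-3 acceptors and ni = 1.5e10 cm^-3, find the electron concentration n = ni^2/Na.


Step 1: Majority hole concentration p ≈ Na = 5.27e+14 cm^-3
Step 2: n = ni^2 / Na = (1.5e10)^2 / 5.27e+14
Step 3: n = 4.27e+05 cm^-3

4.27e+05


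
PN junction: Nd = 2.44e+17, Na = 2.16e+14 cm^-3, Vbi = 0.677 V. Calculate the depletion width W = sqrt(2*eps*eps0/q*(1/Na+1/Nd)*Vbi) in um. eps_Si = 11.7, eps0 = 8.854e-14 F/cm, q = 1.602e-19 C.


Step 1: 1/Na + 1/Nd = 1/2.16e+14 + 1/2.44e+17 = 4.63373e-15
Step 2: 2*eps*eps0/q = 2*11.7*8.854e-14/1.602e-19 = 1.293281e+07
Step 3: W^2 = 1.293281e+07 * 4.63373e-15 * 0.677 = 4.05707e-08
Step 4: W = sqrt(4.05707e-08) = 2.014e-04 cm = 2.014 um

2.014


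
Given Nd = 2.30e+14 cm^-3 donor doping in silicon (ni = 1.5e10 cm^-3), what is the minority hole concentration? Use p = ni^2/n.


Step 1: Since Nd >> ni, n ≈ Nd = 2.30e+14 cm^-3
Step 2: p = ni^2 / n = (1.5e10)^2 / 2.30e+14
Step 3: p = 2.25e20 / 2.30e+14 = 9.78e+05 cm^-3

9.78e+05


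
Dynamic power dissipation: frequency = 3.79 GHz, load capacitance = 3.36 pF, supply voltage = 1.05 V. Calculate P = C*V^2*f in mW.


Step 1: V^2 = 1.05^2 = 1.1025 V^2
Step 2: P = C*V^2*f = 3.36e-12 F * 1.1025 * 3.79e9 Hz
Step 3: P = 1.4039676e-02 W
Step 4: P = 14.04 mW

14.04


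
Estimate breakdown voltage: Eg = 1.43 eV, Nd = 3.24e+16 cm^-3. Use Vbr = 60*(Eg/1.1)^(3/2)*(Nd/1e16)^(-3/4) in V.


Step 1: Eg/1.1 = 1.43/1.1 = 1.300000
Step 2: (Eg/1.1)^1.5 = 1.300000^1.5 = 1.482228
Step 3: (Nd/1e16)^(-0.75) = (3.24)^(-0.75) = 0.414087
Step 4: Vbr = 60 * 1.482228 * 0.414087 = 36.8 V

36.8


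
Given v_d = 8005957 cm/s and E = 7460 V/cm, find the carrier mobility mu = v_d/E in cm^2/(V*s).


Step 1: mu = v_d / E
Step 2: mu = 8005957 / 7460
Step 3: mu = 1073.18 cm^2/(V*s)

1073.18


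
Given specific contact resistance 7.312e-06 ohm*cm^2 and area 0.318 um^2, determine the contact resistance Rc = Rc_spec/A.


Step 1: Convert area to cm^2: 0.318 um^2 = 3.1800e-09 cm^2
Step 2: Rc = Rc_spec / A = 7.312e-06 / 3.1800e-09
Step 3: Rc = 2.30e+03 ohms

2.30e+03


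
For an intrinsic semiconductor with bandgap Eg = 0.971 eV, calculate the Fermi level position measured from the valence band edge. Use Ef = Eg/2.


Step 1: For an intrinsic semiconductor, the Fermi level sits at midgap.
Step 2: Ef = Eg / 2 = 0.971 / 2 = 0.4855 eV

0.4855


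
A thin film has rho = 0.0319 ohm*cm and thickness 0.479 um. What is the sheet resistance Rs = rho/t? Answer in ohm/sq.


Step 1: Convert thickness to cm: t = 0.479 um = 4.7900e-05 cm
Step 2: Rs = rho / t = 0.0319 / 4.7900e-05
Step 3: Rs = 666.0 ohm/sq

666.0


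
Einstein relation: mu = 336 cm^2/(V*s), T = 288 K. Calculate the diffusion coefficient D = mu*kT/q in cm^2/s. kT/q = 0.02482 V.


Step 1: D = mu * (kT/q)
Step 2: D = 336 * 0.02482
Step 3: D = 8.34 cm^2/s

8.34


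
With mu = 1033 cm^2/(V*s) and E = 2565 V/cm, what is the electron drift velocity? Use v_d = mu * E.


Step 1: v_d = mu * E
Step 2: v_d = 1033 * 2565 = 2649645
Step 3: v_d = 2.65e+06 cm/s

2.65e+06


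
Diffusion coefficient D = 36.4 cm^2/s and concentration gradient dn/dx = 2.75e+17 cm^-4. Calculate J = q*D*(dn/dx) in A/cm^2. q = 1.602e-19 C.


Step 1: J = q * D * (dn/dx)
Step 2: J = 1.602e-19 * 36.4 * 2.75e+17
Step 3: J = 1.60e+00 A/cm^2

1.60e+00


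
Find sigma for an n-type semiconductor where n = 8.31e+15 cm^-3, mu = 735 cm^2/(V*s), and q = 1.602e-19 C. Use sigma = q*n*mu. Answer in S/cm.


Step 1: sigma = q * n * mu
Step 2: sigma = 1.602e-19 * 8.31e+15 * 735
Step 3: sigma = 9.785e-01 S/cm

9.785e-01


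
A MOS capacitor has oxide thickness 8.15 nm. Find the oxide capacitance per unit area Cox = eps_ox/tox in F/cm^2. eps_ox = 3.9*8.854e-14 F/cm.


Step 1: eps_ox = 3.9 * 8.854e-14 = 3.45306e-13 F/cm
Step 2: tox in cm = 8.15 nm * 1e-7 = 8.1500e-07 cm
Step 3: Cox = 3.45306e-13 / 8.1500e-07 = 4.24e-07 F/cm^2

4.24e-07


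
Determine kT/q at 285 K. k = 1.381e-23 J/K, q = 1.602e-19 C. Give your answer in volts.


Step 1: kT = 1.381e-23 * 285 = 3.93585e-21 J
Step 2: Vt = kT/q = 3.93585e-21 / 1.602e-19
Step 3: Vt = 0.02457 V

0.02457


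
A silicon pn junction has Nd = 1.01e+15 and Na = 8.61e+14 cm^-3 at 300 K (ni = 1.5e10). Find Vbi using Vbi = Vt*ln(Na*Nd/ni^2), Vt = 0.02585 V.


Step 1: Compute Na*Nd/ni^2 = 8.61e+14 * 1.01e+15 / (1.5e10)^2 = 3.8649e+09
Step 2: ln(3.8649e+09) = 22.0752
Step 3: Vbi = 0.02585 * 22.0752 = 0.571 V

0.571


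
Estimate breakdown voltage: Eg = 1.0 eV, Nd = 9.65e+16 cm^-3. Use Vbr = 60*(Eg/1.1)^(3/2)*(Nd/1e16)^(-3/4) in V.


Step 1: Eg/1.1 = 1.0/1.1 = 0.909091
Step 2: (Eg/1.1)^1.5 = 0.909091^1.5 = 0.866784
Step 3: (Nd/1e16)^(-0.75) = (9.65)^(-0.75) = 0.182644
Step 4: Vbr = 60 * 0.866784 * 0.182644 = 9.5 V

9.5


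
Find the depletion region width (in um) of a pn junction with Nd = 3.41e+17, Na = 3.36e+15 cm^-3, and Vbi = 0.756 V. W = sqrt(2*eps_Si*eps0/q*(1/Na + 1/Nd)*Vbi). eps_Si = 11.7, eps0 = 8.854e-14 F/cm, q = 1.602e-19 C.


Step 1: 1/Na + 1/Nd = 1/3.36e+15 + 1/3.41e+17 = 3.00552e-16
Step 2: 2*eps*eps0/q = 2*11.7*8.854e-14/1.602e-19 = 1.293281e+07
Step 3: W^2 = 1.293281e+07 * 3.00552e-16 * 0.756 = 2.93856e-09
Step 4: W = sqrt(2.93856e-09) = 5.421e-05 cm = 0.5421 um

0.5421


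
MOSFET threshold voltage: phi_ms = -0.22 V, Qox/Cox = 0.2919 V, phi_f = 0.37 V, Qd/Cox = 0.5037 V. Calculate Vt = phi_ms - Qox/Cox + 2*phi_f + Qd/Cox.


Step 1: Vt = phi_ms - Qox/Cox + 2*phi_f + Qd/Cox
Step 2: Vt = -0.22 - 0.2919 + 2*0.37 + 0.5037
Step 3: Vt = -0.22 - 0.2919 + 0.74 + 0.5037
Step 4: Vt = 0.7318 V

0.7318


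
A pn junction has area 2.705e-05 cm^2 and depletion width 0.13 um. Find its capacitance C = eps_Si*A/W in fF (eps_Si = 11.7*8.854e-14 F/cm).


Step 1: eps_Si = 11.7 * 8.854e-14 = 1.035918e-12 F/cm
Step 2: W in cm = 0.13 * 1e-4 = 1.30e-05 cm
Step 3: C = 1.035918e-12 * 2.705e-05 / 1.30e-05 = 2.155506e-12 F
Step 4: C = 2155.51 fF

2155.51


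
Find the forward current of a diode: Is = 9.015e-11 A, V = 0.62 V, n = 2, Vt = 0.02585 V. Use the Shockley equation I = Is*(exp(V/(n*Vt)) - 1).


Step 1: V/(n*Vt) = 0.62/(2*0.02585) = 11.9923
Step 2: exp(11.9923) = 1.6151e+05
Step 3: I = 9.015e-11 * (1.6151e+05 - 1) = 1.46e-05 A

1.46e-05


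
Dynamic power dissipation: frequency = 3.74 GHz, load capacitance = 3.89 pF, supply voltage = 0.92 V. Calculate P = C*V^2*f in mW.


Step 1: V^2 = 0.92^2 = 0.8464 V^2
Step 2: P = C*V^2*f = 3.89e-12 F * 0.8464 * 3.74e9 Hz
Step 3: P = 1.231393504e-02 W
Step 4: P = 12.314 mW

12.314


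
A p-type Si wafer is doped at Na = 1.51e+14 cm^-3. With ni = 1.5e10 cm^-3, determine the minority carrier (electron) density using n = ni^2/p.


Step 1: Majority hole concentration p ≈ Na = 1.51e+14 cm^-3
Step 2: n = ni^2 / Na = (1.5e10)^2 / 1.51e+14
Step 3: n = 1.49e+06 cm^-3

1.49e+06


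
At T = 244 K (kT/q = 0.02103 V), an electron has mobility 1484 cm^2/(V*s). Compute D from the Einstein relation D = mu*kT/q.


Step 1: D = mu * (kT/q)
Step 2: D = 1484 * 0.02103
Step 3: D = 31.21 cm^2/s

31.21


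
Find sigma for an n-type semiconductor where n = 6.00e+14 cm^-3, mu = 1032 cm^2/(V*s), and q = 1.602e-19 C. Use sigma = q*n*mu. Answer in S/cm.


Step 1: sigma = q * n * mu
Step 2: sigma = 1.602e-19 * 6.00e+14 * 1032
Step 3: sigma = 9.920e-02 S/cm

9.920e-02


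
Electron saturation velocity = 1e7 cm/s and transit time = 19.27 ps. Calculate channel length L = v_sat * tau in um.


Step 1: tau in seconds = 19.27 ps * 1e-12 = 1.9270e-11 s
Step 2: L = v_sat * tau = 1e7 * 1.9270e-11 = 1.9270e-04 cm
Step 3: L in um = 1.9270e-04 * 1e4 = 1.927 um

1.927


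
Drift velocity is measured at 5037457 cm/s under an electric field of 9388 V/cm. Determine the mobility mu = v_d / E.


Step 1: mu = v_d / E
Step 2: mu = 5037457 / 9388
Step 3: mu = 536.58 cm^2/(V*s)

536.58


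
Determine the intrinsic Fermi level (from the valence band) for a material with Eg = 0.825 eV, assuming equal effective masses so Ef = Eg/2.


Step 1: For an intrinsic semiconductor, the Fermi level sits at midgap.
Step 2: Ef = Eg / 2 = 0.825 / 2 = 0.4125 eV

0.4125


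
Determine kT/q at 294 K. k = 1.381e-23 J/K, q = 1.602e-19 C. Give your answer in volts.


Step 1: kT = 1.381e-23 * 294 = 4.06014e-21 J
Step 2: Vt = kT/q = 4.06014e-21 / 1.602e-19
Step 3: Vt = 0.02534 V

0.02534


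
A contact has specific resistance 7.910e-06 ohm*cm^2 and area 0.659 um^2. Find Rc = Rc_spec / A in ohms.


Step 1: Convert area to cm^2: 0.659 um^2 = 6.5900e-09 cm^2
Step 2: Rc = Rc_spec / A = 7.910e-06 / 6.5900e-09
Step 3: Rc = 1.20e+03 ohms

1.20e+03


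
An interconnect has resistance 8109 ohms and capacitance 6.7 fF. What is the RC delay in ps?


Step 1: tau = R * C
Step 2: tau = 8109 * 6.7 fF = 8109 * 6.7e-15 F
Step 3: tau = 5.43303e-11 s = 54.3303 ps

54.3303


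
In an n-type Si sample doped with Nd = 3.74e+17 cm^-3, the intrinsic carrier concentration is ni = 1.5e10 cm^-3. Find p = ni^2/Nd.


Step 1: Since Nd >> ni, n ≈ Nd = 3.74e+17 cm^-3
Step 2: p = ni^2 / n = (1.5e10)^2 / 3.74e+17
Step 3: p = 2.25e20 / 3.74e+17 = 6.02e+02 cm^-3

6.02e+02


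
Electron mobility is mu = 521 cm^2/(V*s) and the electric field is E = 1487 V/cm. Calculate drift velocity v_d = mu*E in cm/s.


Step 1: v_d = mu * E
Step 2: v_d = 521 * 1487 = 774727
Step 3: v_d = 7.75e+05 cm/s

7.75e+05


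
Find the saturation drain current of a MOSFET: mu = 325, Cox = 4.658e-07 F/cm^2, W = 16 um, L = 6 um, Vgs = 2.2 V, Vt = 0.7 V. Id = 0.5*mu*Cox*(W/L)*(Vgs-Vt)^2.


Step 1: Overdrive voltage Vov = Vgs - Vt = 2.2 - 0.7 = 1.5 V
Step 2: W/L = 16/6 = 2.66667
Step 3: Id = 0.5 * 325 * 4.658e-07 * 2.66667 * 1.5^2
Step 4: Id = 4.54e-04 A

4.54e-04


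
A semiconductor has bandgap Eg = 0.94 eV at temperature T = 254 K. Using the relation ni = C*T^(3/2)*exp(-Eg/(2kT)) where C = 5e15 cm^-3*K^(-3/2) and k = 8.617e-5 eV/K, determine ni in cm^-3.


Step 1: Compute kT = 8.617e-5 * 254 = 0.02188718 eV
Step 2: Exponent = -Eg/(2kT) = -0.94/(2*0.02188718) = -21.47376
Step 3: T^(3/2) = 254^1.5 = 4048.09
Step 4: ni = 5e15 * 4048.09 * exp(-21.47376) = 9.56e+09 cm^-3

9.56e+09


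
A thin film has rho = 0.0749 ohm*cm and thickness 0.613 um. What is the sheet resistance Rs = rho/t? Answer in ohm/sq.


Step 1: Convert thickness to cm: t = 0.613 um = 6.1300e-05 cm
Step 2: Rs = rho / t = 0.0749 / 6.1300e-05
Step 3: Rs = 1221.9 ohm/sq

1221.9


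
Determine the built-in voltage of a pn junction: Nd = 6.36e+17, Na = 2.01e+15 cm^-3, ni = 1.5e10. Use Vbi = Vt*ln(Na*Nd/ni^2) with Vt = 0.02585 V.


Step 1: Compute Na*Nd/ni^2 = 2.01e+15 * 6.36e+17 / (1.5e10)^2 = 5.6816e+12
Step 2: ln(5.6816e+12) = 29.3683
Step 3: Vbi = 0.02585 * 29.3683 = 0.759 V

0.759


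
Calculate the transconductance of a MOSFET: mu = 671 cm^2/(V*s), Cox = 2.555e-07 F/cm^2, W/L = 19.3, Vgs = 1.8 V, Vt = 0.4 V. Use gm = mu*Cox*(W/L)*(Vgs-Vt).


Step 1: Vov = Vgs - Vt = 1.8 - 0.4 = 1.4 V
Step 2: gm = mu * Cox * (W/L) * Vov
Step 3: gm = 671 * 2.555e-07 * 19.3 * 1.4 = 4.63e-03 S

4.63e-03


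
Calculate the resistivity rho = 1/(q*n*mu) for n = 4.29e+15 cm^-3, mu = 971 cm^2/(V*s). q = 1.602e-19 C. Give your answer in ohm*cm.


Step 1: sigma = q * n * mu = 1.602e-19 * 4.29e+15 * 971 = 6.67328e-01 S/cm
Step 2: rho = 1 / sigma = 1 / 6.67328e-01 = 1.499 ohm*cm

1.499


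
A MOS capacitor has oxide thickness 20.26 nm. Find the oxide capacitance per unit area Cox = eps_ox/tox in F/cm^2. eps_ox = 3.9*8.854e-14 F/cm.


Step 1: eps_ox = 3.9 * 8.854e-14 = 3.45306e-13 F/cm
Step 2: tox in cm = 20.26 nm * 1e-7 = 2.0260e-06 cm
Step 3: Cox = 3.45306e-13 / 2.0260e-06 = 1.70e-07 F/cm^2

1.70e-07


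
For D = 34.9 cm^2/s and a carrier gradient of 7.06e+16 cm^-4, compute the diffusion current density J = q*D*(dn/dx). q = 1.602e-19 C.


Step 1: J = q * D * (dn/dx)
Step 2: J = 1.602e-19 * 34.9 * 7.06e+16
Step 3: J = 3.95e-01 A/cm^2

3.95e-01


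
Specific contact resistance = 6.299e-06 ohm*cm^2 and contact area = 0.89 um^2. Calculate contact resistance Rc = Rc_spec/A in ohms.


Step 1: Convert area to cm^2: 0.89 um^2 = 8.9000e-09 cm^2
Step 2: Rc = Rc_spec / A = 6.299e-06 / 8.9000e-09
Step 3: Rc = 7.08e+02 ohms

7.08e+02


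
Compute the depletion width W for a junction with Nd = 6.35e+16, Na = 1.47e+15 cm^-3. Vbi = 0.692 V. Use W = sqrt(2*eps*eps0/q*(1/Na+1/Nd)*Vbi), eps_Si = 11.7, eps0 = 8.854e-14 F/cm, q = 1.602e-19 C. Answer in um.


Step 1: 1/Na + 1/Nd = 1/1.47e+15 + 1/6.35e+16 = 6.96020e-16
Step 2: 2*eps*eps0/q = 2*11.7*8.854e-14/1.602e-19 = 1.293281e+07
Step 3: W^2 = 1.293281e+07 * 6.96020e-16 * 0.692 = 6.22903e-09
Step 4: W = sqrt(6.22903e-09) = 7.892e-05 cm = 0.7892 um

0.7892


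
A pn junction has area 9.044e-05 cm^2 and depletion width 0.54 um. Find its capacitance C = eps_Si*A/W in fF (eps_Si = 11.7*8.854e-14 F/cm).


Step 1: eps_Si = 11.7 * 8.854e-14 = 1.035918e-12 F/cm
Step 2: W in cm = 0.54 * 1e-4 = 5.40e-05 cm
Step 3: C = 1.035918e-12 * 9.044e-05 / 5.40e-05 = 1.734971e-12 F
Step 4: C = 1734.97 fF

1734.97


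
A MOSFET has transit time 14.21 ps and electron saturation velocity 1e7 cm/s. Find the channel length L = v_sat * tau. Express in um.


Step 1: tau in seconds = 14.21 ps * 1e-12 = 1.4210e-11 s
Step 2: L = v_sat * tau = 1e7 * 1.4210e-11 = 1.4210e-04 cm
Step 3: L in um = 1.4210e-04 * 1e4 = 1.421 um

1.421


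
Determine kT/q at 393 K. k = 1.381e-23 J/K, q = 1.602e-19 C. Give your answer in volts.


Step 1: kT = 1.381e-23 * 393 = 5.42733e-21 J
Step 2: Vt = kT/q = 5.42733e-21 / 1.602e-19
Step 3: Vt = 0.03388 V

0.03388


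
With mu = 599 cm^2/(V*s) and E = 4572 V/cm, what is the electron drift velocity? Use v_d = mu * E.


Step 1: v_d = mu * E
Step 2: v_d = 599 * 4572 = 2738628
Step 3: v_d = 2.74e+06 cm/s

2.74e+06


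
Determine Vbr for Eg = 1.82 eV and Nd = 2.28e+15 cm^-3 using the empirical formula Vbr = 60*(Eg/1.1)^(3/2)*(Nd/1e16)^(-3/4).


Step 1: Eg/1.1 = 1.82/1.1 = 1.654545
Step 2: (Eg/1.1)^1.5 = 1.654545^1.5 = 2.128227
Step 3: (Nd/1e16)^(-0.75) = (0.228)^(-0.75) = 3.030741
Step 4: Vbr = 60 * 2.128227 * 3.030741 = 387.0 V

387.0


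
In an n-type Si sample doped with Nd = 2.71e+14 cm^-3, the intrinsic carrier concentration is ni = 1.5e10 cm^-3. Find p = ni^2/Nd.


Step 1: Since Nd >> ni, n ≈ Nd = 2.71e+14 cm^-3
Step 2: p = ni^2 / n = (1.5e10)^2 / 2.71e+14
Step 3: p = 2.25e20 / 2.71e+14 = 8.30e+05 cm^-3

8.30e+05


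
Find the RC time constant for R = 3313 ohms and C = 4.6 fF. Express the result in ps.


Step 1: tau = R * C
Step 2: tau = 3313 * 4.6 fF = 3313 * 4.6e-15 F
Step 3: tau = 1.52398e-11 s = 15.2398 ps

15.2398


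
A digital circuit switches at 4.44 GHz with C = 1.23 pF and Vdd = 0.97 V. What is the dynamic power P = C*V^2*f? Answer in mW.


Step 1: V^2 = 0.97^2 = 0.9409 V^2
Step 2: P = C*V^2*f = 1.23e-12 F * 0.9409 * 4.44e9 Hz
Step 3: P = 5.13844308e-03 W
Step 4: P = 5.138 mW

5.138


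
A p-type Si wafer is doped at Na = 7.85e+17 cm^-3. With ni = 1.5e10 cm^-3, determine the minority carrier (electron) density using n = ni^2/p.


Step 1: Majority hole concentration p ≈ Na = 7.85e+17 cm^-3
Step 2: n = ni^2 / Na = (1.5e10)^2 / 7.85e+17
Step 3: n = 2.87e+02 cm^-3

2.87e+02


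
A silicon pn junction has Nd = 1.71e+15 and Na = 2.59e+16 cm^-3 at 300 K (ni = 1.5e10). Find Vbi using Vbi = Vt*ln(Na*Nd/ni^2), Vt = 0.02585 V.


Step 1: Compute Na*Nd/ni^2 = 2.59e+16 * 1.71e+15 / (1.5e10)^2 = 1.9684e+11
Step 2: ln(1.9684e+11) = 26.0057
Step 3: Vbi = 0.02585 * 26.0057 = 0.672 V

0.672


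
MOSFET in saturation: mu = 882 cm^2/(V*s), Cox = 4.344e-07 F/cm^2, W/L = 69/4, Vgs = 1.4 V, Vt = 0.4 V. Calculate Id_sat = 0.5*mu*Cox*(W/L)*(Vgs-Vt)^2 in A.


Step 1: Overdrive voltage Vov = Vgs - Vt = 1.4 - 0.4 = 1.0 V
Step 2: W/L = 69/4 = 17.25
Step 3: Id = 0.5 * 882 * 4.344e-07 * 17.25 * 1.0^2
Step 4: Id = 3.30e-03 A

3.30e-03


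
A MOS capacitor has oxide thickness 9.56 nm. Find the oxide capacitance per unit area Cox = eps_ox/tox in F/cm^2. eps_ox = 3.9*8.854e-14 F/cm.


Step 1: eps_ox = 3.9 * 8.854e-14 = 3.45306e-13 F/cm
Step 2: tox in cm = 9.56 nm * 1e-7 = 9.5600e-07 cm
Step 3: Cox = 3.45306e-13 / 9.5600e-07 = 3.61e-07 F/cm^2

3.61e-07


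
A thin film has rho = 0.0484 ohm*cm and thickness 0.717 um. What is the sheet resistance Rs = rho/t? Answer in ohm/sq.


Step 1: Convert thickness to cm: t = 0.717 um = 7.1700e-05 cm
Step 2: Rs = rho / t = 0.0484 / 7.1700e-05
Step 3: Rs = 675.0 ohm/sq

675.0


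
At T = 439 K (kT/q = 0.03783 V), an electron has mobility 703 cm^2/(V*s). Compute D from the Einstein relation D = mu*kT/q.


Step 1: D = mu * (kT/q)
Step 2: D = 703 * 0.03783
Step 3: D = 26.59 cm^2/s

26.59


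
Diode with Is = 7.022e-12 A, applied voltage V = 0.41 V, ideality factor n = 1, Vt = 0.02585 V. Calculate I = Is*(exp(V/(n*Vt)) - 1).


Step 1: V/(n*Vt) = 0.41/(1*0.02585) = 15.8607
Step 2: exp(15.8607) = 7.7306e+06
Step 3: I = 7.022e-12 * (7.7306e+06 - 1) = 5.43e-05 A

5.43e-05


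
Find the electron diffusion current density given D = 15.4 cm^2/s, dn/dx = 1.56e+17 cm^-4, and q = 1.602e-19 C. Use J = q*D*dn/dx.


Step 1: J = q * D * (dn/dx)
Step 2: J = 1.602e-19 * 15.4 * 1.56e+17
Step 3: J = 3.85e-01 A/cm^2

3.85e-01


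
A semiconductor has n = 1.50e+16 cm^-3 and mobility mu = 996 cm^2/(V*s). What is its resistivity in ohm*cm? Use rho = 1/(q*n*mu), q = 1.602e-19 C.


Step 1: sigma = q * n * mu = 1.602e-19 * 1.50e+16 * 996 = 2.39339e+00 S/cm
Step 2: rho = 1 / sigma = 1 / 2.39339e+00 = 0.4178 ohm*cm

0.4178


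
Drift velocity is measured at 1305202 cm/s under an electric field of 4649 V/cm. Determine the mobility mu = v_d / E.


Step 1: mu = v_d / E
Step 2: mu = 1305202 / 4649
Step 3: mu = 280.75 cm^2/(V*s)

280.75


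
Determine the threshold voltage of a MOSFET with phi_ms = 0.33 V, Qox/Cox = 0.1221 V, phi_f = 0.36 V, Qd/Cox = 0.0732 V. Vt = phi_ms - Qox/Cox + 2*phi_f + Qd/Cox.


Step 1: Vt = phi_ms - Qox/Cox + 2*phi_f + Qd/Cox
Step 2: Vt = 0.33 - 0.1221 + 2*0.36 + 0.0732
Step 3: Vt = 0.33 - 0.1221 + 0.72 + 0.0732
Step 4: Vt = 1.0011 V

1.0011


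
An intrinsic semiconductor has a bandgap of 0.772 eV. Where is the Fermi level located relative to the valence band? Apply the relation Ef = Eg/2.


Step 1: For an intrinsic semiconductor, the Fermi level sits at midgap.
Step 2: Ef = Eg / 2 = 0.772 / 2 = 0.386 eV

0.386


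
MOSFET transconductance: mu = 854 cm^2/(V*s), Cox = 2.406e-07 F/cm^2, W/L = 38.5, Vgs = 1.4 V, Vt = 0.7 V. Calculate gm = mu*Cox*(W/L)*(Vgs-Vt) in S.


Step 1: Vov = Vgs - Vt = 1.4 - 0.7 = 0.7 V
Step 2: gm = mu * Cox * (W/L) * Vov
Step 3: gm = 854 * 2.406e-07 * 38.5 * 0.7 = 5.54e-03 S

5.54e-03


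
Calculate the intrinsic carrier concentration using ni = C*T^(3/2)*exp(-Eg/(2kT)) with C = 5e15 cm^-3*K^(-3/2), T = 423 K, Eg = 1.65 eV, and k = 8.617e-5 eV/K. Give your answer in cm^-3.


Step 1: Compute kT = 8.617e-5 * 423 = 0.03644991 eV
Step 2: Exponent = -Eg/(2kT) = -1.65/(2*0.03644991) = -22.63380
Step 3: T^(3/2) = 423^1.5 = 8699.83
Step 4: ni = 5e15 * 8699.83 * exp(-22.63380) = 6.44e+09 cm^-3

6.44e+09


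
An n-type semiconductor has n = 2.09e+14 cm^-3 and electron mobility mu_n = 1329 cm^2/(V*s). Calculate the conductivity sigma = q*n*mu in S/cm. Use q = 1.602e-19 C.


Step 1: sigma = q * n * mu
Step 2: sigma = 1.602e-19 * 2.09e+14 * 1329
Step 3: sigma = 4.450e-02 S/cm

4.450e-02


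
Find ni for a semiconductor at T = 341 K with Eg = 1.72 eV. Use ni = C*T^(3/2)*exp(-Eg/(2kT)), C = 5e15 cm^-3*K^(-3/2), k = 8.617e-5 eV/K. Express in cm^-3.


Step 1: Compute kT = 8.617e-5 * 341 = 0.02938397 eV
Step 2: Exponent = -Eg/(2kT) = -1.72/(2*0.02938397) = -29.26766
Step 3: T^(3/2) = 341^1.5 = 6296.97
Step 4: ni = 5e15 * 6296.97 * exp(-29.26766) = 6.13e+06 cm^-3

6.13e+06


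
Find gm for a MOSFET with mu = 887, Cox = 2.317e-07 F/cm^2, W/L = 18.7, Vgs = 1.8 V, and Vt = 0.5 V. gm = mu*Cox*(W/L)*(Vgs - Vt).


Step 1: Vov = Vgs - Vt = 1.8 - 0.5 = 1.3 V
Step 2: gm = mu * Cox * (W/L) * Vov
Step 3: gm = 887 * 2.317e-07 * 18.7 * 1.3 = 5.00e-03 S

5.00e-03


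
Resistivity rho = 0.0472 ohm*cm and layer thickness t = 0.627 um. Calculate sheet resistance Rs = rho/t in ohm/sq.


Step 1: Convert thickness to cm: t = 0.627 um = 6.2700e-05 cm
Step 2: Rs = rho / t = 0.0472 / 6.2700e-05
Step 3: Rs = 752.8 ohm/sq

752.8


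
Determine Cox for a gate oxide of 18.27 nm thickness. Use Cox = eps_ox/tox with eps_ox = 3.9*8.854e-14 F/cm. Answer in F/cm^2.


Step 1: eps_ox = 3.9 * 8.854e-14 = 3.45306e-13 F/cm
Step 2: tox in cm = 18.27 nm * 1e-7 = 1.8270e-06 cm
Step 3: Cox = 3.45306e-13 / 1.8270e-06 = 1.89e-07 F/cm^2

1.89e-07


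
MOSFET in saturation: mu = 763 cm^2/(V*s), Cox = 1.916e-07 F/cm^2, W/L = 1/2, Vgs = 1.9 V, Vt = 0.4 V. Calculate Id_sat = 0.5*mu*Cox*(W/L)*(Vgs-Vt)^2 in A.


Step 1: Overdrive voltage Vov = Vgs - Vt = 1.9 - 0.4 = 1.5 V
Step 2: W/L = 1/2 = 0.5
Step 3: Id = 0.5 * 763 * 1.916e-07 * 0.5 * 1.5^2
Step 4: Id = 8.22e-05 A

8.22e-05


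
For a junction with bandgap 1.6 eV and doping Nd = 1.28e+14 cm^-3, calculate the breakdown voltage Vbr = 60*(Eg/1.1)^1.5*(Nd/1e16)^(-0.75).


Step 1: Eg/1.1 = 1.6/1.1 = 1.454545
Step 2: (Eg/1.1)^1.5 = 1.454545^1.5 = 1.754247
Step 3: (Nd/1e16)^(-0.75) = (0.0128)^(-0.75) = 26.278013
Step 4: Vbr = 60 * 1.754247 * 26.278013 = 2765.9 V

2765.9


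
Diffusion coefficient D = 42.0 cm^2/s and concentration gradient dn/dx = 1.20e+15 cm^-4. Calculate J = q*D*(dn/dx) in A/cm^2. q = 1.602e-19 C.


Step 1: J = q * D * (dn/dx)
Step 2: J = 1.602e-19 * 42.0 * 1.20e+15
Step 3: J = 8.07e-03 A/cm^2

8.07e-03


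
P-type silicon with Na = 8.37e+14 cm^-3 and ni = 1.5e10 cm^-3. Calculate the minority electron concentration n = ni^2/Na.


Step 1: Majority hole concentration p ≈ Na = 8.37e+14 cm^-3
Step 2: n = ni^2 / Na = (1.5e10)^2 / 8.37e+14
Step 3: n = 2.69e+05 cm^-3

2.69e+05


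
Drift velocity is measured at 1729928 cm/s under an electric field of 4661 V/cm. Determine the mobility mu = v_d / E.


Step 1: mu = v_d / E
Step 2: mu = 1729928 / 4661
Step 3: mu = 371.15 cm^2/(V*s)

371.15


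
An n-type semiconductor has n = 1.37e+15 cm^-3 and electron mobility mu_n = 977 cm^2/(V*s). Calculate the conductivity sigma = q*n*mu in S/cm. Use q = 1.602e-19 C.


Step 1: sigma = q * n * mu
Step 2: sigma = 1.602e-19 * 1.37e+15 * 977
Step 3: sigma = 2.144e-01 S/cm

2.144e-01


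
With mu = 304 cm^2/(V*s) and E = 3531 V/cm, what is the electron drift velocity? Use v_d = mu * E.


Step 1: v_d = mu * E
Step 2: v_d = 304 * 3531 = 1073424
Step 3: v_d = 1.07e+06 cm/s

1.07e+06


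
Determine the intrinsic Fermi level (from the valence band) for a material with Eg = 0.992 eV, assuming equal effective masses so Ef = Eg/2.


Step 1: For an intrinsic semiconductor, the Fermi level sits at midgap.
Step 2: Ef = Eg / 2 = 0.992 / 2 = 0.496 eV

0.496


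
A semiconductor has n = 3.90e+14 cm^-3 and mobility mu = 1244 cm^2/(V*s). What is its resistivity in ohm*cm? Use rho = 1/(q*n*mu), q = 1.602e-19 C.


Step 1: sigma = q * n * mu = 1.602e-19 * 3.90e+14 * 1244 = 7.77226e-02 S/cm
Step 2: rho = 1 / sigma = 1 / 7.77226e-02 = 12.87 ohm*cm

12.87


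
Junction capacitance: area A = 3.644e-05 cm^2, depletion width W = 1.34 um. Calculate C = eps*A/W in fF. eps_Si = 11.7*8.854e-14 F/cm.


Step 1: eps_Si = 11.7 * 8.854e-14 = 1.035918e-12 F/cm
Step 2: W in cm = 1.34 * 1e-4 = 1.34e-04 cm
Step 3: C = 1.035918e-12 * 3.644e-05 / 1.34e-04 = 2.817079e-13 F
Step 4: C = 281.71 fF

281.71


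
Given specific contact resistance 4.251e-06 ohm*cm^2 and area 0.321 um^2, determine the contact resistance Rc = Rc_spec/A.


Step 1: Convert area to cm^2: 0.321 um^2 = 3.2100e-09 cm^2
Step 2: Rc = Rc_spec / A = 4.251e-06 / 3.2100e-09
Step 3: Rc = 1.32e+03 ohms

1.32e+03


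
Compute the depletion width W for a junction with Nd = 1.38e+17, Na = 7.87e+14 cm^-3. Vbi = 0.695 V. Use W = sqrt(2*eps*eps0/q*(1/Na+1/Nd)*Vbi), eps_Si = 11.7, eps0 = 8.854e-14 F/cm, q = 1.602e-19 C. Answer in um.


Step 1: 1/Na + 1/Nd = 1/7.87e+14 + 1/1.38e+17 = 1.27789e-15
Step 2: 2*eps*eps0/q = 2*11.7*8.854e-14/1.602e-19 = 1.293281e+07
Step 3: W^2 = 1.293281e+07 * 1.27789e-15 * 0.695 = 1.14861e-08
Step 4: W = sqrt(1.14861e-08) = 1.072e-04 cm = 1.072 um

1.072


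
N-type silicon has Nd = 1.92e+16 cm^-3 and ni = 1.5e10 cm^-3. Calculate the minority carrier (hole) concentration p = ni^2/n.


Step 1: Since Nd >> ni, n ≈ Nd = 1.92e+16 cm^-3
Step 2: p = ni^2 / n = (1.5e10)^2 / 1.92e+16
Step 3: p = 2.25e20 / 1.92e+16 = 1.17e+04 cm^-3

1.17e+04


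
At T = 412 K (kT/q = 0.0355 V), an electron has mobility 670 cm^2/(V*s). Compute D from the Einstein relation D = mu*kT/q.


Step 1: D = mu * (kT/q)
Step 2: D = 670 * 0.0355
Step 3: D = 23.79 cm^2/s

23.79


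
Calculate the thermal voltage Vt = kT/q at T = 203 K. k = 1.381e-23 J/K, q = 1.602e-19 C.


Step 1: kT = 1.381e-23 * 203 = 2.80343e-21 J
Step 2: Vt = kT/q = 2.80343e-21 / 1.602e-19
Step 3: Vt = 0.0175 V

0.0175


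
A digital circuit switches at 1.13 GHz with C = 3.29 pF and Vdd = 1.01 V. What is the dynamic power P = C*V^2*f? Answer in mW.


Step 1: V^2 = 1.01^2 = 1.0201 V^2
Step 2: P = C*V^2*f = 3.29e-12 F * 1.0201 * 1.13e9 Hz
Step 3: P = 3.79242577e-03 W
Step 4: P = 3.792 mW

3.792


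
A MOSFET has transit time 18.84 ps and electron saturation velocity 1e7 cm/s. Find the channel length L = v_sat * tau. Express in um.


Step 1: tau in seconds = 18.84 ps * 1e-12 = 1.8840e-11 s
Step 2: L = v_sat * tau = 1e7 * 1.8840e-11 = 1.8840e-04 cm
Step 3: L in um = 1.8840e-04 * 1e4 = 1.884 um

1.884


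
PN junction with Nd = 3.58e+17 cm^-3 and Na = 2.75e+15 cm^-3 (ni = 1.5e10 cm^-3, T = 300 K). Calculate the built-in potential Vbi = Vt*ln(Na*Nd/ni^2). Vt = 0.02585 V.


Step 1: Compute Na*Nd/ni^2 = 2.75e+15 * 3.58e+17 / (1.5e10)^2 = 4.3756e+12
Step 2: ln(4.3756e+12) = 29.1071
Step 3: Vbi = 0.02585 * 29.1071 = 0.752 V

0.752


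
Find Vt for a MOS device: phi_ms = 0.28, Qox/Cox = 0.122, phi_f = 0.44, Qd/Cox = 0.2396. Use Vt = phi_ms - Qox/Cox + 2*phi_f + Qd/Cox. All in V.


Step 1: Vt = phi_ms - Qox/Cox + 2*phi_f + Qd/Cox
Step 2: Vt = 0.28 - 0.122 + 2*0.44 + 0.2396
Step 3: Vt = 0.28 - 0.122 + 0.88 + 0.2396
Step 4: Vt = 1.2776 V

1.2776


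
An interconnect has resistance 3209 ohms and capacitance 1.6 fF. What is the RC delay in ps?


Step 1: tau = R * C
Step 2: tau = 3209 * 1.6 fF = 3209 * 1.6e-15 F
Step 3: tau = 5.1344e-12 s = 5.1344 ps

5.1344


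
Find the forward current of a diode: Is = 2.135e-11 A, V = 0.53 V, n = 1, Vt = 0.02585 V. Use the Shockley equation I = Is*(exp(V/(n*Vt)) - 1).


Step 1: V/(n*Vt) = 0.53/(1*0.02585) = 20.5029
Step 2: exp(20.5029) = 8.0223e+08
Step 3: I = 2.135e-11 * (8.0223e+08 - 1) = 1.71e-02 A

1.71e-02


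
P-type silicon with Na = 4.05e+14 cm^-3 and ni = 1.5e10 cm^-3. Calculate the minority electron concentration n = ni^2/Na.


Step 1: Majority hole concentration p ≈ Na = 4.05e+14 cm^-3
Step 2: n = ni^2 / Na = (1.5e10)^2 / 4.05e+14
Step 3: n = 5.56e+05 cm^-3

5.56e+05


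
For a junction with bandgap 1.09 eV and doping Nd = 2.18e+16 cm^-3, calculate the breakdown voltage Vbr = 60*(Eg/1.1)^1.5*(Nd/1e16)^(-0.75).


Step 1: Eg/1.1 = 1.09/1.1 = 0.990909
Step 2: (Eg/1.1)^1.5 = 0.990909^1.5 = 0.986395
Step 3: (Nd/1e16)^(-0.75) = (2.18)^(-0.75) = 0.557388
Step 4: Vbr = 60 * 0.986395 * 0.557388 = 33.0 V

33.0


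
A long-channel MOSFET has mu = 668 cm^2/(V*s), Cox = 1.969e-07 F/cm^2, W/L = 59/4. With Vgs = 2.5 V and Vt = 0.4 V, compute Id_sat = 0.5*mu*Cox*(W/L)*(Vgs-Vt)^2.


Step 1: Overdrive voltage Vov = Vgs - Vt = 2.5 - 0.4 = 2.1 V
Step 2: W/L = 59/4 = 14.75
Step 3: Id = 0.5 * 668 * 1.969e-07 * 14.75 * 2.1^2
Step 4: Id = 4.28e-03 A

4.28e-03


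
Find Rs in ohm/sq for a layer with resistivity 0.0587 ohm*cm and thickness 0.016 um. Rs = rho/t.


Step 1: Convert thickness to cm: t = 0.016 um = 1.6000e-06 cm
Step 2: Rs = rho / t = 0.0587 / 1.6000e-06
Step 3: Rs = 36687.5 ohm/sq

36687.5


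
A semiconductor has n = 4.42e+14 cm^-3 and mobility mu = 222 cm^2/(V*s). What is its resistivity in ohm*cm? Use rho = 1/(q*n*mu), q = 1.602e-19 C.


Step 1: sigma = q * n * mu = 1.602e-19 * 4.42e+14 * 222 = 1.57195e-02 S/cm
Step 2: rho = 1 / sigma = 1 / 1.57195e-02 = 63.62 ohm*cm

63.62


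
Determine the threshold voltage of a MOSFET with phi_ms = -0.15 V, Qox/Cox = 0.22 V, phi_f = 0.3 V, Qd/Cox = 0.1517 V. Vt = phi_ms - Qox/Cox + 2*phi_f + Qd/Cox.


Step 1: Vt = phi_ms - Qox/Cox + 2*phi_f + Qd/Cox
Step 2: Vt = -0.15 - 0.22 + 2*0.3 + 0.1517
Step 3: Vt = -0.15 - 0.22 + 0.6 + 0.1517
Step 4: Vt = 0.3817 V

0.3817


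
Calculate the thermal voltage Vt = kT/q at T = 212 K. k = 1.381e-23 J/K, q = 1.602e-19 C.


Step 1: kT = 1.381e-23 * 212 = 2.92772e-21 J
Step 2: Vt = kT/q = 2.92772e-21 / 1.602e-19
Step 3: Vt = 0.01828 V

0.01828


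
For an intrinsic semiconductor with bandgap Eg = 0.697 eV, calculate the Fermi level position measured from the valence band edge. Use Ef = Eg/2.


Step 1: For an intrinsic semiconductor, the Fermi level sits at midgap.
Step 2: Ef = Eg / 2 = 0.697 / 2 = 0.3485 eV

0.3485


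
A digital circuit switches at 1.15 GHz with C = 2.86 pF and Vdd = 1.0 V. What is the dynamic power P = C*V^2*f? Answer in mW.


Step 1: V^2 = 1.0^2 = 1.0 V^2
Step 2: P = C*V^2*f = 2.86e-12 F * 1.0 * 1.15e9 Hz
Step 3: P = 3.289e-03 W
Step 4: P = 3.289 mW

3.289


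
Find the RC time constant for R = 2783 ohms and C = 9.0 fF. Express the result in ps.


Step 1: tau = R * C
Step 2: tau = 2783 * 9.0 fF = 2783 * 9.0e-15 F
Step 3: tau = 2.5047e-11 s = 25.047 ps

25.047


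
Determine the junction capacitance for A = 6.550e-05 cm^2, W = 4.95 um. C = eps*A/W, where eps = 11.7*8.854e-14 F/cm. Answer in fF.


Step 1: eps_Si = 11.7 * 8.854e-14 = 1.035918e-12 F/cm
Step 2: W in cm = 4.95 * 1e-4 = 4.95e-04 cm
Step 3: C = 1.035918e-12 * 6.550e-05 / 4.95e-04 = 1.370760e-13 F
Step 4: C = 137.08 fF

137.08


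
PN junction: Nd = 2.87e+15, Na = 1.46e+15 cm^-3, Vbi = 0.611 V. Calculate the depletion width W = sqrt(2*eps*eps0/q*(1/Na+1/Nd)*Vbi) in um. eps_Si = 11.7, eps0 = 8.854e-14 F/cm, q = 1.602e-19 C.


Step 1: 1/Na + 1/Nd = 1/1.46e+15 + 1/2.87e+15 = 1.03336e-15
Step 2: 2*eps*eps0/q = 2*11.7*8.854e-14/1.602e-19 = 1.293281e+07
Step 3: W^2 = 1.293281e+07 * 1.03336e-15 * 0.611 = 8.16556e-09
Step 4: W = sqrt(8.16556e-09) = 9.036e-05 cm = 0.9036 um

0.9036


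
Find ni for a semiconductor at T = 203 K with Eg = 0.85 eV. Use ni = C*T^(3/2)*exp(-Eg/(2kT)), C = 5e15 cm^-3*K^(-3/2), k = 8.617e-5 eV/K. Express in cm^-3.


Step 1: Compute kT = 8.617e-5 * 203 = 0.01749251 eV
Step 2: Exponent = -Eg/(2kT) = -0.85/(2*0.01749251) = -24.29611
Step 3: T^(3/2) = 203^1.5 = 2892.30
Step 4: ni = 5e15 * 2892.30 * exp(-24.29611) = 4.06e+08 cm^-3

4.06e+08


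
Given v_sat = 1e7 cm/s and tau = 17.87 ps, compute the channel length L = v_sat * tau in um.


Step 1: tau in seconds = 17.87 ps * 1e-12 = 1.7870e-11 s
Step 2: L = v_sat * tau = 1e7 * 1.7870e-11 = 1.7870e-04 cm
Step 3: L in um = 1.7870e-04 * 1e4 = 1.787 um

1.787


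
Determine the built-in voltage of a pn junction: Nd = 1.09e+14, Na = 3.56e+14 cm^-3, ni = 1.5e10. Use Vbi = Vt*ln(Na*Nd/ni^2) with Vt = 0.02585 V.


Step 1: Compute Na*Nd/ni^2 = 3.56e+14 * 1.09e+14 / (1.5e10)^2 = 1.7246e+08
Step 2: ln(1.7246e+08) = 18.9657
Step 3: Vbi = 0.02585 * 18.9657 = 0.49 V

0.49


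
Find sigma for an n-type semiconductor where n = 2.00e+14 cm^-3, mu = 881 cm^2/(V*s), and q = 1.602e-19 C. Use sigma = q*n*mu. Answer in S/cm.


Step 1: sigma = q * n * mu
Step 2: sigma = 1.602e-19 * 2.00e+14 * 881
Step 3: sigma = 2.823e-02 S/cm

2.823e-02


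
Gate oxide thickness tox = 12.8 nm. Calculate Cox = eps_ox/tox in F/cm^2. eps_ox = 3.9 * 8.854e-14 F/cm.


Step 1: eps_ox = 3.9 * 8.854e-14 = 3.45306e-13 F/cm
Step 2: tox in cm = 12.8 nm * 1e-7 = 1.2800e-06 cm
Step 3: Cox = 3.45306e-13 / 1.2800e-06 = 2.70e-07 F/cm^2

2.70e-07


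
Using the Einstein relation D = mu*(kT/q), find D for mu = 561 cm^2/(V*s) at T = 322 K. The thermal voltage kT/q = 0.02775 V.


Step 1: D = mu * (kT/q)
Step 2: D = 561 * 0.02775
Step 3: D = 15.57 cm^2/s

15.57


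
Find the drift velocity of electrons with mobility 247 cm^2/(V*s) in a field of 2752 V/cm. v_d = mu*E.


Step 1: v_d = mu * E
Step 2: v_d = 247 * 2752 = 679744
Step 3: v_d = 6.80e+05 cm/s

6.80e+05


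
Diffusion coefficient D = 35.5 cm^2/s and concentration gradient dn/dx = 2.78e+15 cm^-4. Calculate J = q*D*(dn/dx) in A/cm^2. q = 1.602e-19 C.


Step 1: J = q * D * (dn/dx)
Step 2: J = 1.602e-19 * 35.5 * 2.78e+15
Step 3: J = 1.58e-02 A/cm^2

1.58e-02


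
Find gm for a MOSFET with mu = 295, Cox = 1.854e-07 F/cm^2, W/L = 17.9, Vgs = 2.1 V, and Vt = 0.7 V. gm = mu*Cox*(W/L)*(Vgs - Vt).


Step 1: Vov = Vgs - Vt = 2.1 - 0.7 = 1.4 V
Step 2: gm = mu * Cox * (W/L) * Vov
Step 3: gm = 295 * 1.854e-07 * 17.9 * 1.4 = 1.37e-03 S

1.37e-03
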